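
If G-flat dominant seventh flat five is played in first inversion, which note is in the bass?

Bb

G-flat dominant seventh flat five in root position is Gb–Bb–Dbb–Fb.
First inversion places the third in the bass, which is Bb.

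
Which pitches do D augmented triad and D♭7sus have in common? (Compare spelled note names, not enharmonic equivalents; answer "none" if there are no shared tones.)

D augmented triad = D, F#, A#.
D♭7sus = Db, Gb, Ab, Cb.
Shared: none.

none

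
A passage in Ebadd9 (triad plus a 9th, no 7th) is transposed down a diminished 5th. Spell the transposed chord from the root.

A, C#, E, B

Transposed root: Eb → A (diminished 5th down). So we spell A added-ninth:
Root: A
Major 3rd (3rd): C#
Perfect 5th (5th): E
Major 9th (9th): B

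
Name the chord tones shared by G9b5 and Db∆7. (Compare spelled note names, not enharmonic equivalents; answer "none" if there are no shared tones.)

G9b5 = G, B, D♭, F, A.
Db∆7 = D♭, F, A♭, C.
Shared: D♭, F.

D♭ F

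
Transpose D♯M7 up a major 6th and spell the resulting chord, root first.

A major 6th up from D# is B#, so the new chord is B# major seventh.
root → B#
3rd (major 3rd) → D##
5th (perfect 5th) → F##
7th (major 7th) → A##

B# D## F## A##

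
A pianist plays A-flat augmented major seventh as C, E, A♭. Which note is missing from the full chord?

The full A-flat augmented major seventh chord is A♭, C, E, G.
Comparing with the voicing, the major 7th (7th) — G — is absent.

G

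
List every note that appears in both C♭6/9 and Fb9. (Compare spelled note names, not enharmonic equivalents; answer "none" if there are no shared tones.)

Cb – Gb – Ab

C♭6/9 = Cb, Eb, Gb, Ab, Db.
Fb9 = Fb, Ab, Cb, Ebb, Gb.
Shared: Cb, Gb, Ab.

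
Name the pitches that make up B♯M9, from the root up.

B# – D## – F## – A## – C##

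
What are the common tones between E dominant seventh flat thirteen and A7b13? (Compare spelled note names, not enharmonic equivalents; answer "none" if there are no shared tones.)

E dominant seventh flat thirteen: E G# B D C
A7b13: A C# E G F
Common to both → E.

E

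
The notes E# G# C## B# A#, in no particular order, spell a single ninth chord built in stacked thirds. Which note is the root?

A#

Arranged so that each adjacent pair is a third by letter name: A# – C## – E# – G# – B#.
The bottom of that stack, A#, is the root (this is A# dominant ninth).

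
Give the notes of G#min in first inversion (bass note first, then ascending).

B D# G#

In root position, G#min is G#–B–D#.
First inversion puts the third (B) in the bass.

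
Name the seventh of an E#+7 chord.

D#

Root of E#+7 = E#. The 7th is a minor 7th: E# up a minor 7th → D#.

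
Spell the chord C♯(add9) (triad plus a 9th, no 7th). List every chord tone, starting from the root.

C♯(add9) is an added-ninth built on C♯.
Root: C♯
Major 3rd (3rd): E♯
Perfect 5th (5th): G♯
Major 9th (9th): D♯

C♯, E♯, G♯, D♯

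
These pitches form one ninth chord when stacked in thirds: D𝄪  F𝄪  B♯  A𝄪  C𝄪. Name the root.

B♯

Stacking in thirds gives B♯ – D𝄪 – F𝄪 – A𝄪 – C𝄪, so B♯ is the root — B♯ major ninth.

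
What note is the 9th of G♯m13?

Root of G♯m13 = G#. The 9th is a major 9th: G# up a major 9th → A#.

A#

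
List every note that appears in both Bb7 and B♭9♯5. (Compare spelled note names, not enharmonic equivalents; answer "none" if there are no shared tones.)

Bb, D, Ab

Bb7: Bb D F Ab
B♭9♯5: Bb D F# Ab C
Common to both → Bb, D, Ab.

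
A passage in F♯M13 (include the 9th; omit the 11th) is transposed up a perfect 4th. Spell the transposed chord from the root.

F♯ up a perfect 4th → B. New chord: B major thirteenth.
root → B
3rd (major 3rd) → D♯
5th (perfect 5th) → F♯
7th (major 7th) → A♯
9th (major 9th) → C♯
13th (major 13th) → G♯

B – D♯ – F♯ – A♯ – C♯ – G♯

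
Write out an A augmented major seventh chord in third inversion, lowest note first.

G#, A, C#, E#

A augmented major seventh = A–C#–E#–G#; third inversion → seventh (G#) lowest.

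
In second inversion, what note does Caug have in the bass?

Caug = C–E–G#. Second inversion → fifth in the bass = G#.

G#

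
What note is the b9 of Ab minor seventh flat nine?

Bbb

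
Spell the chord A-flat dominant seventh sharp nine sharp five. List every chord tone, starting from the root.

A-flat dominant seventh sharp nine sharp five is a dominant seventh sharp nine sharp five built on Ab.
Root: Ab
Major 3rd (3rd): C
Augmented 5th (5th): E
Minor 7th (7th): Gb
Augmented 9th (9th): B

Ab, C, E, Gb, B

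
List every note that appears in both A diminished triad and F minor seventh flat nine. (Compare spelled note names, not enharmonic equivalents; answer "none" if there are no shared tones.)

C  E-flat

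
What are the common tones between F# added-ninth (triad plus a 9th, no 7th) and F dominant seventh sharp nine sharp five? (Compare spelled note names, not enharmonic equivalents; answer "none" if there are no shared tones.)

F# added-ninth = F-sharp, A-sharp, C-sharp, G-sharp.
F dominant seventh sharp nine sharp five = F, A, C-sharp, E-flat, G-sharp.
Shared: C-sharp, G-sharp.

C-sharp G-sharp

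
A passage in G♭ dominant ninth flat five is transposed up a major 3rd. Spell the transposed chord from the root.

Bb, D, Fb, Ab, C

A major 3rd up from Gb is Bb, so the new chord is Bb dominant ninth flat five.
root → Bb
3rd (major 3rd) → D
5th (diminished 5th) → Fb
7th (minor 7th) → Ab
9th (major 9th) → C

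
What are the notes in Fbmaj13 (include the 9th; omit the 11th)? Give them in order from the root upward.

Fb Ab Cb Eb Gb Db

Fbmaj13 is a major thirteenth built on Fb.
Fb — root
Ab — major 3rd
Cb — perfect 5th
Eb — major 7th
Gb — major 9th
Db — major 13th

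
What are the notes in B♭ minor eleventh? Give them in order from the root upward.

Bb, Db, F, Ab, C, Eb

Root Bb, quality minor eleventh:
Root: Bb
Minor 3rd (3rd): Db
Perfect 5th (5th): F
Minor 7th (7th): Ab
Major 9th (9th): C
Perfect 11th (11th): Eb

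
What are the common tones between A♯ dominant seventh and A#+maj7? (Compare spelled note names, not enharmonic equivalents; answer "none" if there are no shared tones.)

A♯ dominant seventh = A#, C##, E#, G#.
A#+maj7 = A#, C##, E##, G##.
Shared: A#, C##.

A#  C##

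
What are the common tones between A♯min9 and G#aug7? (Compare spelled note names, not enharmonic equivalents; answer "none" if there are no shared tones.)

G#, B#

A♯min9: A# C# E# G# B#
G#aug7: G# B# D## F#
Common to both → G#, B#.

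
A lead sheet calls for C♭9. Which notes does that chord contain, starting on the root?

Cb, Eb, Gb, Bbb, Db

C♭9: dominant ninth on Cb.
- root: Cb
- major 3rd: Eb
- perfect 5th: Gb
- minor 7th: Bbb
- major 9th: Db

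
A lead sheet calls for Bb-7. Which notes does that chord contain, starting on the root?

Bb-7: minor seventh on Bb.
- root: Bb
- minor 3rd: Db
- perfect 5th: F
- minor 7th: Ab

Bb Db F Ab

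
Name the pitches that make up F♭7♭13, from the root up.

F♭ A♭ C♭ E𝄫 D𝄫

F♭7♭13: dominant seventh flat thirteen on F♭.
root → F♭
3rd (major 3rd) → A♭
5th (perfect 5th) → C♭
7th (minor 7th) → E𝄫
13th (minor 13th) → D𝄫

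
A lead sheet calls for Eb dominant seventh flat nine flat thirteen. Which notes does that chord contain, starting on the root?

Eb G Bb Db Fb Cb

Eb dominant seventh flat nine flat thirteen: dominant seventh flat nine flat thirteen on Eb.
Root: Eb
Major 3rd (3rd): G
Perfect 5th (5th): Bb
Minor 7th (7th): Db
Minor 9th (9th): Fb
Minor 13th (13th): Cb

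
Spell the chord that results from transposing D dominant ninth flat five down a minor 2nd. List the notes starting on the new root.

C-sharp – E-sharp – G – B – D-sharp

D down a minor 2nd → C-sharp. New chord: C-sharp dominant ninth flat five.
root → C-sharp
3rd (major 3rd) → E-sharp
5th (diminished 5th) → G
7th (minor 7th) → B
9th (major 9th) → D-sharp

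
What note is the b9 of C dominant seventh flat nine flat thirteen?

C dominant seventh flat nine flat thirteen is built on C; its 9th is a minor 9th above the root.
A second above C uses the letter D, and the minor 9th above C is D-flat.

D-flat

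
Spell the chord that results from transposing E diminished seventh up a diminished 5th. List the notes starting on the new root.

B-flat, D-flat, F-flat, A-double-flat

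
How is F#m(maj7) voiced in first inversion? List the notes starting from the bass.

A  C♯  E♯  F♯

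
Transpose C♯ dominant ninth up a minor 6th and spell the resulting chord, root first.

A  C#  E  G  B

A minor 6th up from C# is A, so the new chord is A dominant ninth.
Root: A
Major 3rd (3rd): C#
Perfect 5th (5th): E
Minor 7th (7th): G
Major 9th (9th): B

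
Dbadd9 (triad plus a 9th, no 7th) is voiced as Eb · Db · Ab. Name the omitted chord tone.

The full Dbadd9 chord is Db, F, Ab, Eb.
Comparing with the voicing, the major 3rd (3rd) — F — is absent.

F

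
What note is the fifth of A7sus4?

A7sus4 is built on A; its 5th is a perfect 5th above the root.
A fifth above A uses the letter E, and the perfect 5th above A is E.

E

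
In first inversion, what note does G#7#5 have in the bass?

G#7#5 in root position is G#–B#–D##–F#.
First inversion places the third in the bass, which is B#.

B#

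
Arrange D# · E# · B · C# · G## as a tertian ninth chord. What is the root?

C#

Arranged so that each adjacent pair is a third by letter name: C# – E# – G## – B – D#.
The bottom of that stack, C#, is the root (this is C# dominant ninth sharp five).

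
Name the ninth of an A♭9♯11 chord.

Root of A♭9♯11 = A♭. The 9th is a major 9th: A♭ up a major 9th → B♭.

B♭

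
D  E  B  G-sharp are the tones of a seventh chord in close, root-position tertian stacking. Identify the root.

E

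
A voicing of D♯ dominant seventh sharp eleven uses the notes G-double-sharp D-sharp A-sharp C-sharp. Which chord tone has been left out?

D♯ dominant seventh sharp eleven = D-sharp, F-double-sharp, A-sharp, C-sharp, G-double-sharp. The voicing lacks the 3rd (major 3rd), F-double-sharp.

F-double-sharp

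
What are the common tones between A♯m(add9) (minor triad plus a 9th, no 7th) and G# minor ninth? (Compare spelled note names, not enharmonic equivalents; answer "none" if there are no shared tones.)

A♯m(add9): A# C# E# B#
G# minor ninth: G# B D# F# A#
Common to both → A#.

A#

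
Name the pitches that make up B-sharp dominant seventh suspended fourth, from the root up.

Root B-sharp, quality dominant seventh suspended fourth:
B-sharp — root
E-sharp — perfect 4th
F-double-sharp — perfect 5th
A-sharp — minor 7th

B-sharp – E-sharp – F-double-sharp – A-sharp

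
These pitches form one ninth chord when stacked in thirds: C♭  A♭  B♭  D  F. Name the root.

Stacking in thirds gives B♭ – D – F – A♭ – C♭, so B♭ is the root — B♭ dominant seventh flat nine.

B♭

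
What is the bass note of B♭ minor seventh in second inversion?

F

B♭ minor seventh in root position is B-flat–D-flat–F–A-flat.
Second inversion places the fifth in the bass, which is F.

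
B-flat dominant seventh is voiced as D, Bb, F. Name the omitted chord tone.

Ab

B-flat dominant seventh = Bb, D, F, Ab. The voicing lacks the 7th (minor 7th), Ab.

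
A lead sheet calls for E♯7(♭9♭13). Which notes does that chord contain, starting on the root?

E♯, G𝄪, B♯, D♯, F♯, C♯

Root E♯, quality dominant seventh flat nine flat thirteen:
Root: E♯
Major 3rd (3rd): G𝄪
Perfect 5th (5th): B♯
Minor 7th (7th): D♯
Minor 9th (9th): F♯
Minor 13th (13th): C♯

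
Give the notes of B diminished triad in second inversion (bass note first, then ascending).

B diminished triad = B–D–F; second inversion → fifth (F) lowest.

F, B, D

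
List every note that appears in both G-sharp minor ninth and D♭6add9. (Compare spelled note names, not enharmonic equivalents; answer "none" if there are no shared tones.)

G-sharp minor ninth = G#, B, D#, F#, A#.
D♭6add9 = Db, F, Ab, Bb, Eb.
Shared: none.

none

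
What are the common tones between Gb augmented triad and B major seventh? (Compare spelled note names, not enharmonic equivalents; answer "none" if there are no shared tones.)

none

Gb augmented triad: G-flat B-flat D
B major seventh: B D-sharp F-sharp A-sharp
Common to both → none.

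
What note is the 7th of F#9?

F#9 is built on F♯; its 7th is a minor 7th above the root.
A seventh above F uses the letter E, and the minor 7th above F♯ is E.

E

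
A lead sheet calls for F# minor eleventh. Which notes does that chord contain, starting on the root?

F# minor eleventh is a minor eleventh built on F-sharp.
Root: F-sharp
Minor 3rd (3rd): A
Perfect 5th (5th): C-sharp
Minor 7th (7th): E
Major 9th (9th): G-sharp
Perfect 11th (11th): B

F-sharp – A – C-sharp – E – G-sharp – B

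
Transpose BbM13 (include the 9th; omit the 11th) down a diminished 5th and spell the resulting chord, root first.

A diminished 5th down from B♭ is E, so the new chord is E major thirteenth.
- root: E
- major 3rd: G♯
- perfect 5th: B
- major 7th: D♯
- major 9th: F♯
- major 13th: C♯

E G♯ B D♯ F♯ C♯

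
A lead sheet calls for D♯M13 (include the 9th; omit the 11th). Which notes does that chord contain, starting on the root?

D# F## A# C## E# B#

D♯M13 is a major thirteenth built on D#.
root → D#
3rd (major 3rd) → F##
5th (perfect 5th) → A#
7th (major 7th) → C##
9th (major 9th) → E#
13th (major 13th) → B#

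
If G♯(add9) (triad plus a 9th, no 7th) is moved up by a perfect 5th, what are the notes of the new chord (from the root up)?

D#, F##, A#, E#

A perfect 5th up from G# is D#, so the new chord is D# added-ninth.
D# — root
F## — major 3rd
A# — perfect 5th
E# — major 9th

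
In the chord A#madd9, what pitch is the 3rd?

Root of A#madd9 = A#. The 3rd is a minor 3rd: A# up a minor 3rd → C#.

C#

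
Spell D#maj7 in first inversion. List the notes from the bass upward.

F##, A#, C##, D#

In root position, D#maj7 is D#–F##–A#–C##.
First inversion puts the third (F##) in the bass.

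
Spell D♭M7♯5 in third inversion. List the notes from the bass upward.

C  D♭  F  A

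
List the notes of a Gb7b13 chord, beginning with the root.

Gb Bb Db Fb Ebb

Gb7b13 is a dominant seventh flat thirteen built on Gb.
Gb — root
Bb — major 3rd
Db — perfect 5th
Fb — minor 7th
Ebb — minor 13th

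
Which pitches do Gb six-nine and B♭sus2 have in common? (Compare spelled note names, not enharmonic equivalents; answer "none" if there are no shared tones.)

Bb

Gb six-nine = Gb, Bb, Db, Eb, Ab.
B♭sus2 = Bb, C, F.
Shared: Bb.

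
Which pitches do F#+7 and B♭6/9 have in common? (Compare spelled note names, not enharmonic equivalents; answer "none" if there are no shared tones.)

F#+7: F♯ A♯ C𝄪 E
B♭6/9: B♭ D F G C
Common to both → none.

none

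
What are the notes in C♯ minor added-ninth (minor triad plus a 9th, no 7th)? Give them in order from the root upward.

C-sharp, E, G-sharp, D-sharp

C♯ minor added-ninth: minor added-ninth on C-sharp.
root → C-sharp
3rd (minor 3rd) → E
5th (perfect 5th) → G-sharp
9th (major 9th) → D-sharp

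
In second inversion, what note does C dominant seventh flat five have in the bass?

Gb

C dominant seventh flat five = C–E–Gb–Bb. Second inversion → fifth in the bass = Gb.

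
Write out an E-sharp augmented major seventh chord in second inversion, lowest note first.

In root position, E-sharp augmented major seventh is E♯–G𝄪–B𝄪–D𝄪.
Second inversion puts the fifth (B𝄪) in the bass.

B𝄪 – D𝄪 – E♯ – G𝄪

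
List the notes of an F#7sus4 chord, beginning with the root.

F#, B, C#, E

Root F#, quality dominant seventh suspended fourth:
root → F#
4th (perfect 4th) → B
5th (perfect 5th) → C#
7th (minor 7th) → E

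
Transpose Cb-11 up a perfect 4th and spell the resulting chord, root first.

Fb, Abb, Cb, Ebb, Gb, Bbb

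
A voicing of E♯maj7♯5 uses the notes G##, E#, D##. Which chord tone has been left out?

B##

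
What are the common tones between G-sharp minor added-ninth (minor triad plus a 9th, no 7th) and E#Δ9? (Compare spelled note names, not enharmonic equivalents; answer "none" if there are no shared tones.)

none

G-sharp minor added-ninth = G#, B, D#, A#.
E#Δ9 = E#, G##, B#, D##, F##.
Shared: none.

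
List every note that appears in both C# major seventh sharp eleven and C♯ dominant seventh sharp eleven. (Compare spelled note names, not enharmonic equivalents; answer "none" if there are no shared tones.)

C#  E#  G#  F##

C# major seventh sharp eleven = C#, E#, G#, B#, F##.
C♯ dominant seventh sharp eleven = C#, E#, G#, B, F##.
Shared: C#, E#, G#, F##.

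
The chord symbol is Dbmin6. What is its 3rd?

Fb

Dbmin6 is built on Db; its 3rd is a minor 3rd above the root.
A third above D uses the letter F, and the minor 3rd above Db is Fb.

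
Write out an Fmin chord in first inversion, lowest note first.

Ab, C, F

Fmin = F–Ab–C; first inversion → third (Ab) lowest.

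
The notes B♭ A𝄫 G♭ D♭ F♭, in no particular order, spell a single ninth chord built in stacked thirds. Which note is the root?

Stacking in thirds gives G♭ – B♭ – D♭ – F♭ – A𝄫, so G♭ is the root — G♭ dominant seventh flat nine.

G♭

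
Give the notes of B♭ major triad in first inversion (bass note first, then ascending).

D F Bb

B♭ major triad = Bb–D–F; first inversion → third (D) lowest.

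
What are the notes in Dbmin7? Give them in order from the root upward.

Dbmin7: minor seventh on Db.
- root: Db
- minor 3rd: Fb
- perfect 5th: Ab
- minor 7th: Cb

Db, Fb, Ab, Cb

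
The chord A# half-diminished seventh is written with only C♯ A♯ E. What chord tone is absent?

The full A# half-diminished seventh chord is A♯, C♯, E, G♯.
Comparing with the voicing, the minor 7th (7th) — G♯ — is absent.

G♯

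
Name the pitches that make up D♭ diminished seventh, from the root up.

D-flat, F-flat, A-double-flat, C-double-flat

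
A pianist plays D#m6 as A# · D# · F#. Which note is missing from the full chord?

The full D#m6 chord is D#, F#, A#, B#.
Comparing with the voicing, the major 6th (6th) — B# — is absent.

B#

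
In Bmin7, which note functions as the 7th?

Bmin7 is built on B; its 7th is a minor 7th above the root.
A seventh above B uses the letter A, and the minor 7th above B is A.

A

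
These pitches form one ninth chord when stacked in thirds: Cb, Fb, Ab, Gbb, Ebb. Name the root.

Fb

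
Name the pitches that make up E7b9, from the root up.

E G# B D F

Root E, quality dominant seventh flat nine:
- root: E
- major 3rd: G#
- perfect 5th: B
- minor 7th: D
- minor 9th: F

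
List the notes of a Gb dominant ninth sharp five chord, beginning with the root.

G-flat B-flat D F-flat A-flat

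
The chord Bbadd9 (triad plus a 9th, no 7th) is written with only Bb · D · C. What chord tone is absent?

Bbadd9 = Bb, D, F, C. The voicing lacks the 5th (perfect 5th), F.

F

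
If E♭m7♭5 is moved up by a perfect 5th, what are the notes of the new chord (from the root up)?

Transposed root: Eb → Bb (perfect 5th up). So we spell Bb half-diminished seventh:
Root: Bb
Minor 3rd (3rd): Db
Diminished 5th (5th): Fb
Minor 7th (7th): Ab

Bb, Db, Fb, Ab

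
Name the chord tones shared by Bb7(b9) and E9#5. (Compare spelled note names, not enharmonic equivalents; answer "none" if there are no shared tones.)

Bb7(b9) = B♭, D, F, A♭, C♭.
E9#5 = E, G♯, B♯, D, F♯.
Shared: D.

D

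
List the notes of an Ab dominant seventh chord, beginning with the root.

A-flat C E-flat G-flat

Ab dominant seventh: dominant seventh on A-flat.
Root: A-flat
Major 3rd (3rd): C
Perfect 5th (5th): E-flat
Minor 7th (7th): G-flat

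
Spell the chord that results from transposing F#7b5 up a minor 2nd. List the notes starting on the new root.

G, B, Db, F

Transposed root: F# → G (minor 2nd up). So we spell G dominant seventh flat five:
Root: G
Major 3rd (3rd): B
Diminished 5th (5th): Db
Minor 7th (7th): F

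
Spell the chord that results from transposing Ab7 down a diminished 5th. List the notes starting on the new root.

Ab down a diminished 5th → D. New chord: D dominant seventh.
D — root
F# — major 3rd
A — perfect 5th
C — minor 7th

D – F# – A – C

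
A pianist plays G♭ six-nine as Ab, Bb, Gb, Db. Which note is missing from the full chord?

G♭ six-nine = Gb, Bb, Db, Eb, Ab. The voicing lacks the 6th (major 6th), Eb.

Eb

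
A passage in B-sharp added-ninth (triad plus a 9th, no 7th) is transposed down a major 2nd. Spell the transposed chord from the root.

A#, C##, E#, B#

Transposed root: B# → A# (major 2nd down). So we spell A# added-ninth:
root → A#
3rd (major 3rd) → C##
5th (perfect 5th) → E#
9th (major 9th) → B#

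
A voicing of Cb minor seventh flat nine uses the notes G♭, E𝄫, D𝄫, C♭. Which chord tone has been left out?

Cb minor seventh flat nine = C♭, E𝄫, G♭, B𝄫, D𝄫. The voicing lacks the 7th (minor 7th), B𝄫.

B𝄫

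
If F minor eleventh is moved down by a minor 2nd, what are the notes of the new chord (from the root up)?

F down a minor 2nd → E. New chord: E minor eleventh.
Root: E
Minor 3rd (3rd): G
Perfect 5th (5th): B
Minor 7th (7th): D
Major 9th (9th): F-sharp
Perfect 11th (11th): A

E  G  B  D  F-sharp  A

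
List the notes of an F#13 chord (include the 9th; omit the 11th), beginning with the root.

F♯ – A♯ – C♯ – E – G♯ – D♯

F#13: dominant thirteenth on F♯.
F♯ — root
A♯ — major 3rd
C♯ — perfect 5th
E — minor 7th
G♯ — major 9th
D♯ — major 13th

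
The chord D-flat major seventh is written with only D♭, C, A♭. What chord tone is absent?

F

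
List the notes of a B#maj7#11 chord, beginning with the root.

B#, D##, F##, A##, E##

B#maj7#11: major seventh sharp eleven on B#.
B# — root
D## — major 3rd
F## — perfect 5th
A## — major 7th
E## — augmented 11th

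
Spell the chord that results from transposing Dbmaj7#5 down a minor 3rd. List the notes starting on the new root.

A minor 3rd down from Db is Bb, so the new chord is Bb augmented major seventh.
- root: Bb
- major 3rd: D
- augmented 5th: F#
- major 7th: A

Bb, D, F#, A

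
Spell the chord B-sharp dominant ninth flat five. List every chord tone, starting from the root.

B♯, D𝄪, F♯, A♯, C𝄪

B-sharp dominant ninth flat five: dominant ninth flat five on B♯.
root → B♯
3rd (major 3rd) → D𝄪
5th (diminished 5th) → F♯
7th (minor 7th) → A♯
9th (major 9th) → C𝄪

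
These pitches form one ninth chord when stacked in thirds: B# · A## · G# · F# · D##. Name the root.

G#

Arranged so that each adjacent pair is a third by letter name: G# – B# – D## – F# – A##.
The bottom of that stack, G#, is the root (this is G# dominant seventh sharp nine sharp five).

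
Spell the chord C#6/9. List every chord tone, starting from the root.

C#  E#  G#  A#  D#

C#6/9: six-nine on C#.
root → C#
3rd (major 3rd) → E#
5th (perfect 5th) → G#
6th (major 6th) → A#
9th (major 9th) → D#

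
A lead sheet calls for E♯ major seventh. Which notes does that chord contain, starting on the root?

E♯ major seventh is a major seventh built on E#.
root → E#
3rd (major 3rd) → G##
5th (perfect 5th) → B#
7th (major 7th) → D##

E#, G##, B#, D##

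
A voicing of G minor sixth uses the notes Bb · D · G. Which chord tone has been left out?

The full G minor sixth chord is G, Bb, D, E.
Comparing with the voicing, the major 6th (6th) — E — is absent.

E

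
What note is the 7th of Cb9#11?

B𝄫

Cb9#11 is built on C♭; its 7th is a minor 7th above the root.
A seventh above C uses the letter B, and the minor 7th above C♭ is B𝄫.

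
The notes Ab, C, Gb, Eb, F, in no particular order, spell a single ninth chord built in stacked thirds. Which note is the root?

F

Stacking in thirds gives F – Ab – C – Eb – Gb, so F is the root — F minor seventh flat nine.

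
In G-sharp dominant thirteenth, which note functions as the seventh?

F#

G-sharp dominant thirteenth is built on G#; its 7th is a minor 7th above the root.
A seventh above G uses the letter F, and the minor 7th above G# is F#.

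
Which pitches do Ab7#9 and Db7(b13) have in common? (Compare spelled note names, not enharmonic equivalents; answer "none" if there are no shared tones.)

Ab7#9 = Ab, C, Eb, Gb, B.
Db7(b13) = Db, F, Ab, Cb, Bbb.
Shared: Ab.

Ab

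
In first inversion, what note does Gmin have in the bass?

Bb

Gmin in root position is G–Bb–D.
First inversion places the third in the bass, which is Bb.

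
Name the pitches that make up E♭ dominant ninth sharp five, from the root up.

Root E♭, quality dominant ninth sharp five:
- root: E♭
- major 3rd: G
- augmented 5th: B
- minor 7th: D♭
- major 9th: F

E♭, G, B, D♭, F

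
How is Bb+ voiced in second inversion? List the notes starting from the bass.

F#, Bb, D

Bb+ = Bb–D–F#; second inversion → fifth (F#) lowest.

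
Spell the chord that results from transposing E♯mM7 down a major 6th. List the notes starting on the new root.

A major 6th down from E♯ is G♯, so the new chord is G♯ minor-major seventh.
- root: G♯
- minor 3rd: B
- perfect 5th: D♯
- major 7th: F𝄪

G♯  B  D♯  F𝄪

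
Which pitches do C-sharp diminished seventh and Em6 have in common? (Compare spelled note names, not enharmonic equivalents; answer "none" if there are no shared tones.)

C-sharp diminished seventh = C#, E, G, Bb.
Em6 = E, G, B, C#.
Shared: C#, E, G.

C# E G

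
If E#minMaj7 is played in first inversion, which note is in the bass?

G#

E#minMaj7 = E#–G#–B#–D##. First inversion → third in the bass = G#.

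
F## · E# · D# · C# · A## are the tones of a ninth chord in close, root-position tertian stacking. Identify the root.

Stacking in thirds gives D# – F## – A## – C# – E#, so D# is the root — D# dominant ninth sharp five.

D#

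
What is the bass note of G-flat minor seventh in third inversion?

G-flat minor seventh in root position is Gb–Bbb–Db–Fb.
Third inversion places the seventh in the bass, which is Fb.

Fb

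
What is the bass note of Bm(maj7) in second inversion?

F♯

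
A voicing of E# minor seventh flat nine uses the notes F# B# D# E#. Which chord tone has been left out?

G#

The full E# minor seventh flat nine chord is E#, G#, B#, D#, F#.
Comparing with the voicing, the minor 3rd (3rd) — G# — is absent.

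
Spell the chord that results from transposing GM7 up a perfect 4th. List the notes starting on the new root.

C, E, G, B

G up a perfect 4th → C. New chord: C major seventh.
- root: C
- major 3rd: E
- perfect 5th: G
- major 7th: B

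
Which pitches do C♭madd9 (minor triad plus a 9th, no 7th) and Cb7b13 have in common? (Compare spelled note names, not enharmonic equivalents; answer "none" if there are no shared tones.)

Cb Gb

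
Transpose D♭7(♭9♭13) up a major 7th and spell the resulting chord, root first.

C  E  G  Bb  Db  Ab

Transposed root: Db → C (major 7th up). So we spell C dominant seventh flat nine flat thirteen:
- root: C
- major 3rd: E
- perfect 5th: G
- minor 7th: Bb
- minor 9th: Db
- minor 13th: Ab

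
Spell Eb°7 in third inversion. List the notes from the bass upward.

In root position, Eb°7 is Eb–Gb–Bbb–Dbb.
Third inversion puts the seventh (Dbb) in the bass.

Dbb  Eb  Gb  Bbb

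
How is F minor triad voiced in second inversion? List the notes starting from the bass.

C, F, Ab

In root position, F minor triad is F–Ab–C.
Second inversion puts the fifth (C) in the bass.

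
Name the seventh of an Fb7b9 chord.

Ebb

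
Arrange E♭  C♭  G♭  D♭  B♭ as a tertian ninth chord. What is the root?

C♭

Arranged so that each adjacent pair is a third by letter name: C♭ – E♭ – G♭ – B♭ – D♭.
The bottom of that stack, C♭, is the root (this is C♭ major ninth).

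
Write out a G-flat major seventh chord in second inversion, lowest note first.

G-flat major seventh = Gb–Bb–Db–F; second inversion → fifth (Db) lowest.

Db, F, Gb, Bb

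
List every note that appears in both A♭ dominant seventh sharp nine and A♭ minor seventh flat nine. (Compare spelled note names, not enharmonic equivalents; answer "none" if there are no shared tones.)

A-flat  E-flat  G-flat

A♭ dominant seventh sharp nine = A-flat, C, E-flat, G-flat, B.
A♭ minor seventh flat nine = A-flat, C-flat, E-flat, G-flat, B-double-flat.
Shared: A-flat, E-flat, G-flat.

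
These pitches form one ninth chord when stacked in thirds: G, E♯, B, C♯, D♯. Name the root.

C♯

Stacking in thirds gives C♯ – E♯ – G – B – D♯, so C♯ is the root — C♯ dominant ninth flat five.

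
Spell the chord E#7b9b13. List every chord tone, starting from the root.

E#  G##  B#  D#  F#  C#

E#7b9b13: dominant seventh flat nine flat thirteen on E#.
E# — root
G## — major 3rd
B# — perfect 5th
D# — minor 7th
F# — minor 9th
C# — minor 13th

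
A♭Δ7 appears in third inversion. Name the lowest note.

G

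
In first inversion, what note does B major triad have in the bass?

B major triad in root position is B–D#–F#.
First inversion places the third in the bass, which is D#.

D#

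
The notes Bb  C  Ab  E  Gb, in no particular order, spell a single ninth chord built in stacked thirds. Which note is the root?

Ab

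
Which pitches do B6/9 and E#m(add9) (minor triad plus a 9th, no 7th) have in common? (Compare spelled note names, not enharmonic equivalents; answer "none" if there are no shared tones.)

G♯

B6/9: B D♯ F♯ G♯ C♯
E#m(add9): E♯ G♯ B♯ F𝄪
Common to both → G♯.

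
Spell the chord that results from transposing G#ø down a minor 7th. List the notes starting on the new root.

G♯ down a minor 7th → A♯. New chord: A♯ half-diminished seventh.
A♯ — root
C♯ — minor 3rd
E — diminished 5th
G♯ — minor 7th

A♯, C♯, E, G♯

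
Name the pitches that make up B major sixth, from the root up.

B major sixth is a major sixth built on B.
root → B
3rd (major 3rd) → D#
5th (perfect 5th) → F#
6th (major 6th) → G#

B – D# – F# – G#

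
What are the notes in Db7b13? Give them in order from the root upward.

D♭ F A♭ C♭ B𝄫

Db7b13: dominant seventh flat thirteen on D♭.
root → D♭
3rd (major 3rd) → F
5th (perfect 5th) → A♭
7th (minor 7th) → C♭
13th (minor 13th) → B𝄫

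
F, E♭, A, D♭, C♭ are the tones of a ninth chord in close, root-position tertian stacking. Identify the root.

Arranged so that each adjacent pair is a third by letter name: D♭ – F – A – C♭ – E♭.
The bottom of that stack, D♭, is the root (this is D♭ dominant ninth sharp five).

D♭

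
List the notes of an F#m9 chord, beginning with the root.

F♯, A, C♯, E, G♯

Root F♯, quality minor ninth:
root → F♯
3rd (minor 3rd) → A
5th (perfect 5th) → C♯
7th (minor 7th) → E
9th (major 9th) → G♯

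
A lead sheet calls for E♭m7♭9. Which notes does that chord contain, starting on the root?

Root Eb, quality minor seventh flat nine:
root → Eb
3rd (minor 3rd) → Gb
5th (perfect 5th) → Bb
7th (minor 7th) → Db
9th (minor 9th) → Fb

Eb Gb Bb Db Fb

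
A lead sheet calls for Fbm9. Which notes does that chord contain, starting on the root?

Fbm9: minor ninth on Fb.
Fb — root
Abb — minor 3rd
Cb — perfect 5th
Ebb — minor 7th
Gb — major 9th

Fb  Abb  Cb  Ebb  Gb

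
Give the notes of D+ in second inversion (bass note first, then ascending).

A#, D, F#

D+ = D–F#–A#; second inversion → fifth (A#) lowest.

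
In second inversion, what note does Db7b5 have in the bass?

Abb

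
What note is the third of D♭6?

Root of D♭6 = Db. The 3rd is a major 3rd: Db up a major 3rd → F.

F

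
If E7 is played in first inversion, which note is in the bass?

G#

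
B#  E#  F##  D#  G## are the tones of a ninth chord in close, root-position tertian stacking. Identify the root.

E#

Stacking in thirds gives E# – G## – B# – D# – F##, so E# is the root — E# dominant ninth.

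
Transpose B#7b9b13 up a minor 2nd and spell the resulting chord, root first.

C♯  E♯  G♯  B  D  A

B♯ up a minor 2nd → C♯. New chord: C♯ dominant seventh flat nine flat thirteen.
- root: C♯
- major 3rd: E♯
- perfect 5th: G♯
- minor 7th: B
- minor 9th: D
- minor 13th: A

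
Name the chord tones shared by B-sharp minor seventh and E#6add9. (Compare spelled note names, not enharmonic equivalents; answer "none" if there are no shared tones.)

B-sharp minor seventh = B♯, D♯, F𝄪, A♯.
E#6add9 = E♯, G𝄪, B♯, C𝄪, F𝄪.
Shared: B♯, F𝄪.

B♯ – F𝄪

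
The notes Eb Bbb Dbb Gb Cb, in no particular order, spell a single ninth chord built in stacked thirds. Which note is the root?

Cb

Arranged so that each adjacent pair is a third by letter name: Cb – Eb – Gb – Bbb – Dbb.
The bottom of that stack, Cb, is the root (this is Cb dominant seventh flat nine).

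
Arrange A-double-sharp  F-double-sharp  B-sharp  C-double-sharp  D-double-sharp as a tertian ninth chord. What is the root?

B-sharp

Stacking in thirds gives B-sharp – D-double-sharp – F-double-sharp – A-double-sharp – C-double-sharp, so B-sharp is the root — B-sharp major ninth.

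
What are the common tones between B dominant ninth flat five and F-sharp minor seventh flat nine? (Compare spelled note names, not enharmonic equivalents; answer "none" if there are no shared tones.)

B dominant ninth flat five = B, D-sharp, F, A, C-sharp.
F-sharp minor seventh flat nine = F-sharp, A, C-sharp, E, G.
Shared: A, C-sharp.

A, C-sharp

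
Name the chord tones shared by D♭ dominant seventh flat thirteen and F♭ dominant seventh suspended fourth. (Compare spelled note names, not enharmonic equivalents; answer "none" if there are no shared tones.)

D♭ dominant seventh flat thirteen: D-flat F A-flat C-flat B-double-flat
F♭ dominant seventh suspended fourth: F-flat B-double-flat C-flat E-double-flat
Common to both → C-flat, B-double-flat.

C-flat, B-double-flat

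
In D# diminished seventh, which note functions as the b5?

A

D# diminished seventh is built on D#; its 5th is a diminished 5th above the root.
A fifth above D uses the letter A, and the diminished 5th above D# is A.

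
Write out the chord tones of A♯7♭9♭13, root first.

A♯, C𝄪, E♯, G♯, B, F♯

Root A♯, quality dominant seventh flat nine flat thirteen:
root → A♯
3rd (major 3rd) → C𝄪
5th (perfect 5th) → E♯
7th (minor 7th) → G♯
9th (minor 9th) → B
13th (minor 13th) → F♯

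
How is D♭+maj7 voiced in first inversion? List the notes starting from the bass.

F, A, C, D♭

In root position, D♭+maj7 is D♭–F–A–C.
First inversion puts the third (F) in the bass.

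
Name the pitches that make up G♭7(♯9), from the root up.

G♭7(♯9): dominant seventh sharp nine on Gb.
Root: Gb
Major 3rd (3rd): Bb
Perfect 5th (5th): Db
Minor 7th (7th): Fb
Augmented 9th (9th): A

Gb, Bb, Db, Fb, A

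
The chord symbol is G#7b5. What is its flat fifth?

D

Root of G#7b5 = G#. The 5th is a diminished 5th: G# up a diminished 5th → D.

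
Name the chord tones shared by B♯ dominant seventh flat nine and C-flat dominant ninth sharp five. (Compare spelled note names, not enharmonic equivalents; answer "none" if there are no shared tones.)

B♯ dominant seventh flat nine = B-sharp, D-double-sharp, F-double-sharp, A-sharp, C-sharp.
C-flat dominant ninth sharp five = C-flat, E-flat, G, B-double-flat, D-flat.
Shared: none.

none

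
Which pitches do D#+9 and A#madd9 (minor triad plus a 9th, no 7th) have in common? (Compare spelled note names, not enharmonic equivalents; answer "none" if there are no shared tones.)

C#  E#

D#+9: D# F## A## C# E#
A#madd9: A# C# E# B#
Common to both → C#, E#.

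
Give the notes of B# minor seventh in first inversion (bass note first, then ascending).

B# minor seventh = B#–D#–F##–A#; first inversion → third (D#) lowest.

D#  F##  A#  B#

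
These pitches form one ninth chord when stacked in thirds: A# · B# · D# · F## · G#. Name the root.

G#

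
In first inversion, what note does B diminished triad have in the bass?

D

B diminished triad = B–D–F. First inversion → third in the bass = D.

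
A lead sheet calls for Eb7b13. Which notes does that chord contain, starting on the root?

Eb7b13: dominant seventh flat thirteen on E♭.
E♭ — root
G — major 3rd
B♭ — perfect 5th
D♭ — minor 7th
C♭ — minor 13th

E♭, G, B♭, D♭, C♭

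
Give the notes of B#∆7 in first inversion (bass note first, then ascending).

D##, F##, A##, B#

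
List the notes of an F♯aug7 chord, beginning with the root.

F#, A#, C##, E

Root F#, quality augmented seventh:
Root: F#
Major 3rd (3rd): A#
Augmented 5th (5th): C##
Minor 7th (7th): E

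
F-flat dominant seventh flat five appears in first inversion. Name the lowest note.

Ab

F-flat dominant seventh flat five in root position is Fb–Ab–Cbb–Ebb.
First inversion places the third in the bass, which is Ab.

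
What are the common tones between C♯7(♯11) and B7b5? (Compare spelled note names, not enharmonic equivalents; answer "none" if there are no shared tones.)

C♯7(♯11) = C#, E#, G#, B, F##.
B7b5 = B, D#, F, A.
Shared: B.

B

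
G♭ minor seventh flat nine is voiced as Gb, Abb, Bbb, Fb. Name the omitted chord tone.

Db

The full G♭ minor seventh flat nine chord is Gb, Bbb, Db, Fb, Abb.
Comparing with the voicing, the perfect 5th (5th) — Db — is absent.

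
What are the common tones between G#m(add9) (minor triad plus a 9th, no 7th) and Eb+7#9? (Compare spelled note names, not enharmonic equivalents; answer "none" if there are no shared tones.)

B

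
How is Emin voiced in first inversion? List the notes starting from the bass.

G, B, E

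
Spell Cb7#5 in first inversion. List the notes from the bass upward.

In root position, Cb7#5 is Cb–Eb–G–Bbb.
First inversion puts the third (Eb) in the bass.

Eb  G  Bbb  Cb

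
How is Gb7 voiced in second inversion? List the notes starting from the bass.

Db, Fb, Gb, Bb

In root position, Gb7 is Gb–Bb–Db–Fb.
Second inversion puts the fifth (Db) in the bass.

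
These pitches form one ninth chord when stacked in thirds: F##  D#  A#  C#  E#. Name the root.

Arranged so that each adjacent pair is a third by letter name: D# – F## – A# – C# – E#.
The bottom of that stack, D#, is the root (this is D# dominant ninth).

D#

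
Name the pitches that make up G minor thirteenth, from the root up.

G, B-flat, D, F, A, C, E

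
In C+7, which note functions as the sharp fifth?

G#

Root of C+7 = C. The 5th is an augmented 5th: C up an augmented 5th → G#.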